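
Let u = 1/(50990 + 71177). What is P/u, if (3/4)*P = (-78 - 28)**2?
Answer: 5490673648/3 ≈ 1.8302e+9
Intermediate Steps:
P = 44944/3 (P = 4*(-78 - 28)**2/3 = (4/3)*(-106)**2 = (4/3)*11236 = 44944/3 ≈ 14981.)
u = 1/122167 ≈ 8.1855e-6
P/u = 44944/(3*(1/122167)) = (44944/3)*122167 = 5490673648/3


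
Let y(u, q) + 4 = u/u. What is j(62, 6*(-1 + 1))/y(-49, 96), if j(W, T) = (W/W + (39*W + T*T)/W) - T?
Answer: -40/3 ≈ -13.333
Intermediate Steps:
y(u, q) = -3 (y(u, q) = -4 + u/u = -4 + 1 = -3)
j(W, T) = 1 - T + (T² + 39*W)/W (j(W, T) = (1 + (39*W + T²)/W) - T = (1 + (T² + 39*W)/W) - T = 1 - T + (T² + 39*W)/W)
j(62, 6*(-1 + 1))/y(-49, 96) = (40 - 6*(-1 + 1) + (6*(-1 + 1))²/62)/(-3) = (40 - 6*0 + (6*0)²*(1/62))*(-⅓) = (40 - 1*0 + 0²*(1/62))*(-⅓) = (40 + 0 + 0*(1/62))*(-⅓) = (40 + 0 + 0)*(-⅓) = 40*(-⅓) = -40/3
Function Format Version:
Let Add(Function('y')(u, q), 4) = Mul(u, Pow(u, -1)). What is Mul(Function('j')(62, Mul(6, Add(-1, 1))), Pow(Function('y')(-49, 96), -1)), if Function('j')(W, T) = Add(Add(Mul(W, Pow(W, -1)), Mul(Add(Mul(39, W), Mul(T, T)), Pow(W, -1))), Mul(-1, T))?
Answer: Rational(-40, 3) ≈ -13.333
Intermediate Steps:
Function('y')(u, q) = -3 (Function('y')(u, q) = Add(-4, Mul(u, Pow(u, -1))) = Add(-4, 1) = -3)
Function('j')(W, T) = Add(1, Mul(-1, T), Mul(Pow(W, -1), Add(Pow(T, 2), Mul(39, W)))) (Function('j')(W, T) = Add(Add(1, Mul(Add(Mul(39, W), Pow(T, 2)), Pow(W, -1))), Mul(-1, T)) = Add(Add(1, Mul(Add(Pow(T, 2), Mul(39, W)), Pow(W, -1))), Mul(-1, T)) = Add(Add(1, Mul(Pow(W, -1), Add(Pow(T, 2), Mul(39, W)))), Mul(-1, T)) = Add(1, Mul(-1, T), Mul(Pow(W, -1), Add(Pow(T, 2), Mul(39, W)))))
Mul(Function('j')(62, Mul(6, Add(-1, 1))), Pow(Function('y')(-49, 96), -1)) = Mul(Add(40, Mul(-1, Mul(6, Add(-1, 1))), Mul(Pow(Mul(6, Add(-1, 1)), 2), Pow(62, -1))), Pow(-3, -1)) = Mul(Add(40, Mul(-1, Mul(6, 0)), Mul(Pow(Mul(6, 0), 2), Rational(1, 62))), Rational(-1, 3)) = Mul(Add(40, Mul(-1, 0), Mul(Pow(0, 2), Rational(1, 62))), Rational(-1, 3)) = Mul(Add(40, 0, Mul(0, Rational(1, 62))), Rational(-1, 3)) = Mul(Add(40, 0, 0), Rational(-1, 3)) = Mul(40, Rational(-1, 3)) = Rational(-40, 3)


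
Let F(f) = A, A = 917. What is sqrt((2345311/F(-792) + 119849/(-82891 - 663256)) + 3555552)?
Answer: 8*sqrt(26027160635773825120537)/684216799 ≈ 1886.3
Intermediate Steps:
F(f) = 917
sqrt((2345311/F(-792) + 119849/(-82891 - 663256)) + 3555552) = sqrt((2345311/917 + 119849/(-82891 - 663256)) + 3555552) = sqrt((2345311*(1/917) + 119849/(-746147)) + 3555552) = sqrt((2345311/917 + 119849*(-1/746147)) + 3555552) = sqrt((2345311/917 - 119849/746147) + 3555552) = sqrt(1749836865184/684216799 + 3555552) = sqrt(2434518244983232/684216799) = 8*sqrt(26027160635773825120537)/684216799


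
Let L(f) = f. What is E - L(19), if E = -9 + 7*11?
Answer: 49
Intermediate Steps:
E = 68 (E = -9 + 77 = 68)
E - L(19) = 68 - 1*19 = 68 - 19 = 49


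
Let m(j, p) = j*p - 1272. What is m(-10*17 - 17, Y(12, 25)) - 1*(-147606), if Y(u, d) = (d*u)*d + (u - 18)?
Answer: -1255044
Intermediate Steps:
Y(u, d) = -18 + u + u*d² (Y(u, d) = u*d² + (-18 + u) = -18 + u + u*d²)
m(j, p) = -1272 + j*p
m(-10*17 - 17, Y(12, 25)) - 1*(-147606) = (-1272 + (-10*17 - 17)*(-18 + 12 + 12*25²)) - 1*(-147606) = (-1272 + (-170 - 17)*(-18 + 12 + 12*625)) + 147606 = (-1272 - 187*(-18 + 12 + 7500)) + 147606 = (-1272 - 187*7494) + 147606 = (-1272 - 1401378) + 147606 = -1402650 + 147606 = -1255044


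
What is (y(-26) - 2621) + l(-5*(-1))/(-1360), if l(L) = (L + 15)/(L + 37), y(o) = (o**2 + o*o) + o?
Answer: -3698521/2856 ≈ -1295.0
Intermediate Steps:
y(o) = o + 2*o**2 (y(o) = (o**2 + o**2) + o = 2*o**2 + o = o + 2*o**2)
l(L) = (15 + L)/(37 + L)
(y(-26) - 2621) + l(-5*(-1))/(-1360) = (-26*(1 + 2*(-26)) - 2621) + ((15 - 5*(-1))/(37 - 5*(-1)))/(-1360) = (-26*(1 - 52) - 2621) + ((15 + 5)/(37 + 5))*(-1/1360) = (-26*(-51) - 2621) + (20/42)*(-1/1360) = (1326 - 2621) + ((1/42)*20)*(-1/1360) = -1295 + (10/21)*(-1/1360) = -1295 - 1/2856 = -3698521/2856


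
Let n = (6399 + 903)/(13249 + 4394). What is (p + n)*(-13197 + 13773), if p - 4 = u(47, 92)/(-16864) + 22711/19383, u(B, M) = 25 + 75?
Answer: 4950476699640/1540345639 ≈ 3213.9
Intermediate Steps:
n = 2434/5881 (n = 7302/17643 = 7302*(1/17643) = 2434/5881 ≈ 0.41388)
u(B, M) = 100
p = 32472301/6286056 (p = 4 + (100/(-16864) + 22711/19383) = 4 + (100*(-1/16864) + 22711*(1/19383)) = 4 + (-25/4216 + 1747/1491) = 4 + 7328077/6286056 = 32472301/6286056 ≈ 5.1658)
(p + n)*(-13197 + 13773) = (32472301/6286056 + 2434/5881)*(-13197 + 13773) = (206269862485/36968295336)*576 = 4950476699640/1540345639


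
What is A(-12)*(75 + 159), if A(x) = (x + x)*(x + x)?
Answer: 134784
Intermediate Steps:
A(x) = 4*x² (A(x) = (2*x)*(2*x) = 4*x²)
A(-12)*(75 + 159) = (4*(-12)²)*(75 + 159) = (4*144)*234 = 576*234 = 134784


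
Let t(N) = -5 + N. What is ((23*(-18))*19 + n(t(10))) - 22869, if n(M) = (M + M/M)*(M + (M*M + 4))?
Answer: -30531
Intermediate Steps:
n(M) = (1 + M)*(4 + M + M²) (n(M) = (M + 1)*(M + (M² + 4)) = (1 + M)*(M + (4 + M²)) = (1 + M)*(4 + M + M²))
((23*(-18))*19 + n(t(10))) - 22869 = ((23*(-18))*19 + (4 + (-5 + 10)³ + 2*(-5 + 10)² + 5*(-5 + 10))) - 22869 = (-414*19 + (4 + 5³ + 2*5² + 5*5)) - 22869 = (-7866 + (4 + 125 + 2*25 + 25)) - 22869 = (-7866 + (4 + 125 + 50 + 25)) - 22869 = (-7866 + 204) - 22869 = -7662 - 22869 = -30531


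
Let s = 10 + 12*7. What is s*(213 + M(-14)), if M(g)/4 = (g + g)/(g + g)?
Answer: 20398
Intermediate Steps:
s = 94 (s = 10 + 84 = 94)
M(g) = 4 (M(g) = 4*((g + g)/(g + g)) = 4*((2*g)/((2*g))) = 4*((2*g)*(1/(2*g))) = 4*1 = 4)
s*(213 + M(-14)) = 94*(213 + 4) = 94*217 = 20398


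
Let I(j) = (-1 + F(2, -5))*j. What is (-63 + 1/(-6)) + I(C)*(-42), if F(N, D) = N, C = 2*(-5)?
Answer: 2141/6 ≈ 356.83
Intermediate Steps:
C = -10
I(j) = j (I(j) = (-1 + 2)*j = 1*j = j)
(-63 + 1/(-6)) + I(C)*(-42) = (-63 + 1/(-6)) - 10*(-42) = (-63 - ⅙) + 420 = -379/6 + 420 = 2141/6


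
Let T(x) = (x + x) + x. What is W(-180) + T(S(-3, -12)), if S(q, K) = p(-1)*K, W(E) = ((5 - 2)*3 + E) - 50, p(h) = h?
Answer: -185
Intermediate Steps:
W(E) = -41 + E (W(E) = (3*3 + E) - 50 = (9 + E) - 50 = -41 + E)
S(q, K) = -K
T(x) = 3*x (T(x) = 2*x + x = 3*x)
W(-180) + T(S(-3, -12)) = (-41 - 180) + 3*(-1*(-12)) = -221 + 3*12 = -221 + 36 = -185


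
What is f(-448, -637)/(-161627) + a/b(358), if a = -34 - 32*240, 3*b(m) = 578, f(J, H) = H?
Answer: -1870001924/46710203 ≈ -40.034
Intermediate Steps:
b(m) = 578/3 (b(m) = (1/3)*578 = 578/3)
a = -7714 (a = -34 - 7680 = -7714)
f(-448, -637)/(-161627) + a/b(358) = -637/(-161627) - 7714/578/3 = -637*(-1/161627) - 7714*3/578 = 637/161627 - 11571/289 = -1870001924/46710203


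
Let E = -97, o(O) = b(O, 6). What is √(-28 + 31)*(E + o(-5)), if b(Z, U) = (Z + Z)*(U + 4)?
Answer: -197*√3 ≈ -341.21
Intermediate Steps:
b(Z, U) = 2*Z*(4 + U) (b(Z, U) = (2*Z)*(4 + U) = 2*Z*(4 + U))
o(O) = 20*O (o(O) = 2*O*(4 + 6) = 2*O*10 = 20*O)
√(-28 + 31)*(E + o(-5)) = √(-28 + 31)*(-97 + 20*(-5)) = √3*(-97 - 100) = √3*(-197) = -197*√3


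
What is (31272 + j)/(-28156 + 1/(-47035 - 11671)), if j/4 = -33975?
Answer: 2047430456/550975379 ≈ 3.7160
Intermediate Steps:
j = -135900 (j = 4*(-33975) = -135900)
(31272 + j)/(-28156 + 1/(-47035 - 11671)) = (31272 - 135900)/(-28156 + 1/(-47035 - 11671)) = -104628/(-28156 + 1/(-58706)) = -104628/(-28156 - 1/58706) = -104628/(-1652926137/58706) = -104628*(-58706/1652926137) = 2047430456/550975379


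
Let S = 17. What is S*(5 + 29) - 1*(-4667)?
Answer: 5245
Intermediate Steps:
S*(5 + 29) - 1*(-4667) = 17*(5 + 29) - 1*(-4667) = 17*34 + 4667 = 578 + 4667 = 5245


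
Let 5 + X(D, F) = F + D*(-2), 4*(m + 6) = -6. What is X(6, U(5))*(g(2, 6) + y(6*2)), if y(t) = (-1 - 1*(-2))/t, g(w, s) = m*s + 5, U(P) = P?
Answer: 479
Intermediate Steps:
m = -15/2 (m = -6 + (¼)*(-6) = -6 - 3/2 = -15/2 ≈ -7.5000)
g(w, s) = 5 - 15*s/2 (g(w, s) = -15*s/2 + 5 = 5 - 15*s/2)
X(D, F) = -5 + F - 2*D (X(D, F) = -5 + (F + D*(-2)) = -5 + (F - 2*D) = -5 + F - 2*D)
y(t) = 1/t (y(t) = (-1 + 2)/t = 1/t)
X(6, U(5))*(g(2, 6) + y(6*2)) = (-5 + 5 - 2*6)*((5 - 15/2*6) + 1/(6*2)) = (-5 + 5 - 12)*((5 - 45) + 1/12) = -12*(-40 + 1/12) = -12*(-479/12) = 479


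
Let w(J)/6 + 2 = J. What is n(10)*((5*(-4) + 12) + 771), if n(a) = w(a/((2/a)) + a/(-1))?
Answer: 173964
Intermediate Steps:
w(J) = -12 + 6*J
n(a) = -12 - 6*a + 3*a**2 (n(a) = -12 + 6*(a/((2/a)) + a/(-1)) = -12 + 6*(a*(a/2) + a*(-1)) = -12 + 6*(a**2/2 - a) = -12 + (-6*a + 3*a**2) = -12 - 6*a + 3*a**2)
n(10)*((5*(-4) + 12) + 771) = (-12 + 3*10*(-2 + 10))*((5*(-4) + 12) + 771) = (-12 + 3*10*8)*((-20 + 12) + 771) = (-12 + 240)*(-8 + 771) = 228*763 = 173964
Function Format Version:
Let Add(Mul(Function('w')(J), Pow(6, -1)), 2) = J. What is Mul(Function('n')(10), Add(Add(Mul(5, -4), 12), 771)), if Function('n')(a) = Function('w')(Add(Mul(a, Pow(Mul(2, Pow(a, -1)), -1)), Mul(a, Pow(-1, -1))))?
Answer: 173964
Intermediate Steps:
Function('w')(J) = Add(-12, Mul(6, J))
Function('n')(a) = Add(-12, Mul(-6, a), Mul(3, Pow(a, 2))) (Function('n')(a) = Add(-12, Mul(6, Add(Mul(a, Pow(Mul(2, Pow(a, -1)), -1)), Mul(a, Pow(-1, -1))))) = Add(-12, Mul(6, Add(Mul(a, Mul(Rational(1, 2), a)), Mul(a, -1)))) = Add(-12, Mul(6, Add(Mul(Rational(1, 2), Pow(a, 2)), Mul(-1, a)))) = Add(-12, Add(Mul(-6, a), Mul(3, Pow(a, 2)))) = Add(-12, Mul(-6, a), Mul(3, Pow(a, 2))))
Mul(Function('n')(10), Add(Add(Mul(5, -4), 12), 771)) = Mul(Add(-12, Mul(3, 10, Add(-2, 10))), Add(Add(Mul(5, -4), 12), 771)) = Mul(Add(-12, Mul(3, 10, 8)), Add(Add(-20, 12), 771)) = Mul(Add(-12, 240), Add(-8, 771)) = Mul(228, 763) = 173964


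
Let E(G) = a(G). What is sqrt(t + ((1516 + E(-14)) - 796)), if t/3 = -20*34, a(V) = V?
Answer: I*sqrt(1334) ≈ 36.524*I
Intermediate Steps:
E(G) = G
t = -2040 (t = 3*(-20*34) = 3*(-680) = -2040)
sqrt(t + ((1516 + E(-14)) - 796)) = sqrt(-2040 + ((1516 - 14) - 796)) = sqrt(-2040 + (1502 - 796)) = sqrt(-2040 + 706) = sqrt(-1334) = I*sqrt(1334)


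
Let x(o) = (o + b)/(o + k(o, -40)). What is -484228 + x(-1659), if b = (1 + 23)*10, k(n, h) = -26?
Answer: -815922761/1685 ≈ -4.8423e+5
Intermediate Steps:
b = 240 (b = 24*10 = 240)
x(o) = (240 + o)/(-26 + o) (x(o) = (o + 240)/(o - 26) = (240 + o)/(-26 + o))
-484228 + x(-1659) = -484228 + (240 - 1659)/(-26 - 1659) = -484228 - 1419/(-1685) = -484228 - 1/1685*(-1419) = -484228 + 1419/1685 = -815922761/1685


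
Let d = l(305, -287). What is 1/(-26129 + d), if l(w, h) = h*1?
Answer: -1/26416 ≈ -3.7856e-5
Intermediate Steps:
l(w, h) = h
d = -287
1/(-26129 + d) = 1/(-26129 - 287) = 1/(-26416) = -1/26416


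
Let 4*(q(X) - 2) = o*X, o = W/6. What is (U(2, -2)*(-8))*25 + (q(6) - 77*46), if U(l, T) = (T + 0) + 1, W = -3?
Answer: -13363/4 ≈ -3340.8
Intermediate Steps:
o = -½ (o = -3/6 = -3*⅙ = -½ ≈ -0.50000)
U(l, T) = 1 + T (U(l, T) = T + 1 = 1 + T)
q(X) = 2 - X/8 (q(X) = 2 + (-X/2)/4 = 2 - X/8)
(U(2, -2)*(-8))*25 + (q(6) - 77*46) = ((1 - 2)*(-8))*25 + ((2 - ⅛*6) - 77*46) = -1*(-8)*25 + ((2 - ¾) - 3542) = 8*25 + (5/4 - 3542) = 200 - 14163/4 = -13363/4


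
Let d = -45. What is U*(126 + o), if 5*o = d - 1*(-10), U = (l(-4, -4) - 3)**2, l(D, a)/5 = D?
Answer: 62951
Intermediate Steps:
l(D, a) = 5*D
U = 529 (U = (5*(-4) - 3)**2 = (-20 - 3)**2 = (-23)**2 = 529)
o = -7 (o = (-45 - 1*(-10))/5 = (-45 + 10)/5 = (1/5)*(-35) = -7)
U*(126 + o) = 529*(126 - 7) = 529*119 = 62951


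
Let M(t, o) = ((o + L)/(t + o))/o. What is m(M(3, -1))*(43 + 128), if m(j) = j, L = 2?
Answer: -171/2 ≈ -85.500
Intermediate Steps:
M(t, o) = (2 + o)/(o*(o + t)) (M(t, o) = ((o + 2)/(t + o))/o = ((2 + o)/(o + t))/o = (2 + o)/(o*(o + t)))
m(M(3, -1))*(43 + 128) = ((2 - 1)/((-1)*(-1 + 3)))*(43 + 128) = -1*1/2*171 = -1*1/2*1*171 = -1/2*171 = -171/2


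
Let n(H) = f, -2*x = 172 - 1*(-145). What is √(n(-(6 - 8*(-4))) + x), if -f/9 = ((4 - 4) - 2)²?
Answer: I*√778/2 ≈ 13.946*I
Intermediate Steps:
x = -317/2 (x = -(172 - 1*(-145))/2 = -(172 + 145)/2 = -½*317 = -317/2 ≈ -158.50)
f = -36 (f = -9*((4 - 4) - 2)² = -9*(0 - 2)² = -9*(-2)² = -9*4 = -36)
n(H) = -36
√(n(-(6 - 8*(-4))) + x) = √(-36 - 317/2) = √(-389/2) = I*√778/2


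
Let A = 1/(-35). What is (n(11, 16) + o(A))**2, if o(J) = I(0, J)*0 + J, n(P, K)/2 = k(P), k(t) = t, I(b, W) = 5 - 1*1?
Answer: 591361/1225 ≈ 482.74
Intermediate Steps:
I(b, W) = 4 (I(b, W) = 5 - 1 = 4)
n(P, K) = 2*P
A = -1/35 ≈ -0.028571
o(J) = J (o(J) = 4*0 + J = 0 + J = J)
(n(11, 16) + o(A))**2 = (2*11 - 1/35)**2 = (22 - 1/35)**2 = (769/35)**2 = 591361/1225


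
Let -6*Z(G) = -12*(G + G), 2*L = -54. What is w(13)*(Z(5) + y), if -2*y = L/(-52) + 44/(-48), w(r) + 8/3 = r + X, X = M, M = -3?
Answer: 34661/234 ≈ 148.12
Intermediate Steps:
L = -27 (L = (½)*(-54) = -27)
X = -3
w(r) = -17/3 + r (w(r) = -8/3 + (r - 3) = -8/3 + (-3 + r) = -17/3 + r)
Z(G) = 4*G (Z(G) = -(-2)*(G + G) = -(-2)*2*G = -(-4)*G = 4*G)
y = 31/156 (y = -(-27/(-52) + 44/(-48))/2 = -(-27*(-1/52) + 44*(-1/48))/2 = -(27/52 - 11/12)/2 = -½*(-31/78) = 31/156 ≈ 0.19872)
w(13)*(Z(5) + y) = (-17/3 + 13)*(4*5 + 31/156) = 22*(20 + 31/156)/3 = (22/3)*(3151/156) = 34661/234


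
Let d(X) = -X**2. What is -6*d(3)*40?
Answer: 2160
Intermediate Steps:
-6*d(3)*40 = -(-6)*3**2*40 = -(-6)*9*40 = -6*(-9)*40 = 54*40 = 2160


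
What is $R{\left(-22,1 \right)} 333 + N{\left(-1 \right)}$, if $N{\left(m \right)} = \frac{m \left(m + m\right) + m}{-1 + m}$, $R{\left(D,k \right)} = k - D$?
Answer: $\frac{15317}{2} \approx 7658.5$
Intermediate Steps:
$N{\left(m \right)} = \frac{m + 2 m^{2}}{-1 + m}$ ($N{\left(m \right)} = \frac{m 2 m + m}{-1 + m} = \frac{2 m^{2} + m}{-1 + m} = \frac{m + 2 m^{2}}{-1 + m}$)
$R{\left(-22,1 \right)} 333 + N{\left(-1 \right)} = \left(1 - -22\right) 333 - \frac{1 + 2 \left(-1\right)}{-1 - 1} = \left(1 + 22\right) 333 - \frac{1 - 2}{-2} = 23 \cdot 333 - \left(- \frac{1}{2}\right) \left(-1\right) = 7659 - \frac{1}{2} = \frac{15317}{2}$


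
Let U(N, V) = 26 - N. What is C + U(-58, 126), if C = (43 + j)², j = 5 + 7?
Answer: 3109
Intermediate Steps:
j = 12
C = 3025 (C = (43 + 12)² = 55² = 3025)
C + U(-58, 126) = 3025 + (26 - 1*(-58)) = 3025 + (26 + 58) = 3025 + 84 = 3109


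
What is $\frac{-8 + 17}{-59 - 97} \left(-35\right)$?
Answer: $\frac{105}{52} \approx 2.0192$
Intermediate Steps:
$\frac{-8 + 17}{-59 - 97} \left(-35\right) = \frac{9}{-156} \left(-35\right) = 9 \left(- \frac{1}{156}\right) \left(-35\right) = \left(- \frac{3}{52}\right) \left(-35\right) = \frac{105}{52}$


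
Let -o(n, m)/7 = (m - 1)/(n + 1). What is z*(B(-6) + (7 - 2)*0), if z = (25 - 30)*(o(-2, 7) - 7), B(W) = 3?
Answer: -525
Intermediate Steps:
o(n, m) = -7*(-1 + m)/(1 + n) (o(n, m) = -7*(m - 1)/(n + 1) = -7*(-1 + m)/(1 + n))
z = -175 (z = (25 - 30)*(7*(1 - 1*7)/(1 - 2) - 7) = -5*(7*(1 - 7)/(-1) - 7) = -5*(7*(-1)*(-6) - 7) = -5*(42 - 7) = -5*35 = -175)
z*(B(-6) + (7 - 2)*0) = -175*(3 + (7 - 2)*0) = -175*(3 + 5*0) = -175*(3 + 0) = -175*3 = -525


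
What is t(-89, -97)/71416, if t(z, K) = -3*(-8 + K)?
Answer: 315/71416 ≈ 0.0044108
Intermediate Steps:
t(z, K) = 24 - 3*K
t(-89, -97)/71416 = (24 - 3*(-97))/71416 = (24 + 291)*(1/71416) = 315*(1/71416) = 315/71416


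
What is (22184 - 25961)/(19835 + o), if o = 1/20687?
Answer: -78134799/410326646 ≈ -0.19042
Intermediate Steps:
o = 1/20687 ≈ 4.8340e-5
(22184 - 25961)/(19835 + o) = (22184 - 25961)/(19835 + 1/20687) = -3777/410326646/20687 = -3777*20687/410326646 = -78134799/410326646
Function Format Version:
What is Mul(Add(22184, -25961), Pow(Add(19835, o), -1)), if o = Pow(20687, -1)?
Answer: Rational(-78134799, 410326646) ≈ -0.19042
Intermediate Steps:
o = Rational(1, 20687) ≈ 4.8340e-5
Mul(Add(22184, -25961), Pow(Add(19835, o), -1)) = Mul(Add(22184, -25961), Pow(Add(19835, Rational(1, 20687)), -1)) = Mul(-3777, Pow(Rational(410326646, 20687), -1)) = Mul(-3777, Rational(20687, 410326646)) = Rational(-78134799, 410326646)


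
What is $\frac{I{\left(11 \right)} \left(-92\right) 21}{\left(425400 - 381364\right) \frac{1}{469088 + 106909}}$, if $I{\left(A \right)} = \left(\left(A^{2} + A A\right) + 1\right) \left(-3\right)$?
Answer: $\frac{202812575679}{11009} \approx 1.8422 \cdot 10^{7}$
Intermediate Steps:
$I{\left(A \right)} = -3 - 6 A^{2}$ ($I{\left(A \right)} = \left(\left(A^{2} + A^{2}\right) + 1\right) \left(-3\right) = \left(2 A^{2} + 1\right) \left(-3\right) = \left(1 + 2 A^{2}\right) \left(-3\right) = -3 - 6 A^{2}$)
$\frac{I{\left(11 \right)} \left(-92\right) 21}{\left(425400 - 381364\right) \frac{1}{469088 + 106909}} = \frac{\left(-3 - 6 \cdot 11^{2}\right) \left(-92\right) 21}{\left(425400 - 381364\right) \frac{1}{469088 + 106909}} = \frac{\left(-3 - 726\right) \left(-92\right) 21}{44036 \cdot \frac{1}{575997}} = \frac{\left(-729\right) \left(-92\right) 21}{\frac{44036}{575997}} = 67068 \cdot 21 \cdot \frac{575997}{44036} = 1408428 \cdot \frac{575997}{44036} = \frac{202812575679}{11009}$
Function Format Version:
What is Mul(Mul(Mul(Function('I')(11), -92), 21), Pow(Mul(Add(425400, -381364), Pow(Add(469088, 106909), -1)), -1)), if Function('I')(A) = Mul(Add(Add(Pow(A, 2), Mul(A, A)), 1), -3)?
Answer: Rational(202812575679, 11009) ≈ 1.8422e+7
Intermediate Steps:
Function('I')(A) = Add(-3, Mul(-6, Pow(A, 2))) (Function('I')(A) = Mul(Add(Add(Pow(A, 2), Pow(A, 2)), 1), -3) = Mul(Add(Mul(2, Pow(A, 2)), 1), -3) = Mul(Add(1, Mul(2, Pow(A, 2))), -3) = Add(-3, Mul(-6, Pow(A, 2))))
Mul(Mul(Mul(Function('I')(11), -92), 21), Pow(Mul(Add(425400, -381364), Pow(Add(469088, 106909), -1)), -1)) = Mul(Mul(Mul(Add(-3, Mul(-6, Pow(11, 2))), -92), 21), Pow(Mul(Add(425400, -381364), Pow(Add(469088, 106909), -1)), -1)) = Mul(Mul(Mul(Add(-3, Mul(-6, 121)), -92), 21), Pow(Mul(44036, Pow(575997, -1)), -1)) = Mul(Mul(Mul(Add(-3, -726), -92), 21), Pow(Mul(44036, Rational(1, 575997)), -1)) = Mul(Mul(Mul(-729, -92), 21), Pow(Rational(44036, 575997), -1)) = Mul(Mul(67068, 21), Rational(575997, 44036)) = Mul(1408428, Rational(575997, 44036)) = Rational(202812575679, 11009)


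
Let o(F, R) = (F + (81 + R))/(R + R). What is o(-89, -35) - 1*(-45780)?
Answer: 3204643/70 ≈ 45781.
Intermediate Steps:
o(F, R) = (81 + F + R)/(2*R) (o(F, R) = (81 + F + R)/((2*R)) = (81 + F + R)*(1/(2*R)) = (81 + F + R)/(2*R))
o(-89, -35) - 1*(-45780) = (½)*(81 - 89 - 35)/(-35) - 1*(-45780) = (½)*(-1/35)*(-43) + 45780 = 43/70 + 45780 = 3204643/70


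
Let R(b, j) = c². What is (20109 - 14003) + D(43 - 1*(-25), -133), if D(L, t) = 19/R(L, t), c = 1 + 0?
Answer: 6125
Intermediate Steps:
c = 1
R(b, j) = 1 (R(b, j) = 1² = 1)
D(L, t) = 19 (D(L, t) = 19/1 = 19*1 = 19)
(20109 - 14003) + D(43 - 1*(-25), -133) = (20109 - 14003) + 19 = 6106 + 19 = 6125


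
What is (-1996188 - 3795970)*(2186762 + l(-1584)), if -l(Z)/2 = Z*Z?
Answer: 16399626553300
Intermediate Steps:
l(Z) = -2*Z² (l(Z) = -2*Z*Z = -2*Z²)
(-1996188 - 3795970)*(2186762 + l(-1584)) = (-1996188 - 3795970)*(2186762 - 2*(-1584)²) = -5792158*(2186762 - 2*2509056) = -5792158*(2186762 - 5018112) = -5792158*(-2831350) = 16399626553300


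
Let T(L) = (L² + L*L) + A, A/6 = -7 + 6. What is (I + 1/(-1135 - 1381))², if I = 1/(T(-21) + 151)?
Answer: 2217121/6676704580624 ≈ 3.3207e-7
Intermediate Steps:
A = -6 (A = 6*(-7 + 6) = 6*(-1) = -6)
T(L) = -6 + 2*L² (T(L) = (L² + L*L) - 6 = (L² + L²) - 6 = 2*L² - 6 = -6 + 2*L²)
I = 1/1027 (I = 1/((-6 + 2*(-21)²) + 151) = 1/((-6 + 2*441) + 151) = 1/((-6 + 882) + 151) = 1/(876 + 151) = 1/1027 ≈ 0.00097371)
(I + 1/(-1135 - 1381))² = (1/1027 + 1/(-1135 - 1381))² = (1/1027 + 1/(-2516))² = (1/1027 - 1/2516)² = (1489/2583932)² = 2217121/6676704580624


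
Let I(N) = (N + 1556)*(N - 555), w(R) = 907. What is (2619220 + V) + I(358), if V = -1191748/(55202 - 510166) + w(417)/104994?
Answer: 26776204774682213/11942122554 ≈ 2.2422e+6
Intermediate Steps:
I(N) = (-555 + N)*(1556 + N) (I(N) = (1556 + N)*(-555 + N) = (-555 + N)*(1556 + N))
V = 31384760465/11942122554 (V = -1191748/(55202 - 510166) + 907/104994 = -1191748/(-454964) + 907*(1/104994) = -1191748*(-1/454964) + 907/104994 = 297937/113741 + 907/104994 = 31384760465/11942122554 ≈ 2.6281)
(2619220 + V) + I(358) = (2619220 + 31384760465/11942122554) + (-863580 + 358**2 + 1001*358) = 31279077620648345/11942122554 + (-863580 + 128164 + 358358) = 31279077620648345/11942122554 - 377058 = 26776204774682213/11942122554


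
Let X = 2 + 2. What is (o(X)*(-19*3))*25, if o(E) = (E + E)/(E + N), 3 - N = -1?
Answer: -1425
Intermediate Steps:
N = 4 (N = 3 - 1*(-1) = 3 + 1 = 4)
X = 4
o(E) = 2*E/(4 + E) (o(E) = (E + E)/(E + 4) = (2*E)/(4 + E) = 2*E/(4 + E))
(o(X)*(-19*3))*25 = ((2*4/(4 + 4))*(-19*3))*25 = ((2*4/8)*(-57))*25 = ((2*4*(⅛))*(-57))*25 = (1*(-57))*25 = -57*25 = -1425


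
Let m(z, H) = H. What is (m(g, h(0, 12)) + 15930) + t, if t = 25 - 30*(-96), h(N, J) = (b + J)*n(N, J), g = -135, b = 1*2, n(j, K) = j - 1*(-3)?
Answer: 18877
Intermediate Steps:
n(j, K) = 3 + j (n(j, K) = j + 3 = 3 + j)
b = 2
h(N, J) = (2 + J)*(3 + N)
t = 2905 (t = 25 + 2880 = 2905)
(m(g, h(0, 12)) + 15930) + t = ((2 + 12)*(3 + 0) + 15930) + 2905 = (14*3 + 15930) + 2905 = (42 + 15930) + 2905 = 15972 + 2905 = 18877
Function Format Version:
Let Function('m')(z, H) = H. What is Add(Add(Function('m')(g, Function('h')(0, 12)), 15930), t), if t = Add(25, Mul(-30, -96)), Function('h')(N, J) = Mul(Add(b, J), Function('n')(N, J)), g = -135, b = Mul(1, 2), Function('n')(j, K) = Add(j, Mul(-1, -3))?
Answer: 18877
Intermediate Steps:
Function('n')(j, K) = Add(3, j) (Function('n')(j, K) = Add(j, 3) = Add(3, j))
b = 2
Function('h')(N, J) = Mul(Add(2, J), Add(3, N))
t = 2905 (t = Add(25, 2880) = 2905)
Add(Add(Function('m')(g, Function('h')(0, 12)), 15930), t) = Add(Add(Mul(Add(2, 12), Add(3, 0)), 15930), 2905) = Add(Add(Mul(14, 3), 15930), 2905) = Add(Add(42, 15930), 2905) = Add(15972, 2905) = 18877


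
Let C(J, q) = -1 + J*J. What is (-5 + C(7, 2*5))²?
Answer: 1849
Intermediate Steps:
C(J, q) = -1 + J²
(-5 + C(7, 2*5))² = (-5 + (-1 + 7²))² = (-5 + (-1 + 49))² = (-5 + 48)² = 43² = 1849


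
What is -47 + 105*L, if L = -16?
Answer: -1727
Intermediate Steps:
-47 + 105*L = -47 + 105*(-16) = -47 - 1680 = -1727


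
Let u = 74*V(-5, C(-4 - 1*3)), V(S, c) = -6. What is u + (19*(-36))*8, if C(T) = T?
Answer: -5916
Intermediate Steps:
u = -444 (u = 74*(-6) = -444)
u + (19*(-36))*8 = -444 + (19*(-36))*8 = -444 - 684*8 = -444 - 5472 = -5916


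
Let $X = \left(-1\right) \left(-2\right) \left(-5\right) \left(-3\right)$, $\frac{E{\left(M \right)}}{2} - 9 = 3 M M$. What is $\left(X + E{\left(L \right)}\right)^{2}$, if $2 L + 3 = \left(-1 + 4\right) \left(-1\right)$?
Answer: $10404$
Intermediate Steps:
$L = -3$ ($L = - \frac{3}{2} + \frac{\left(-1 + 4\right) \left(-1\right)}{2} = - \frac{3}{2} + \frac{3 \left(-1\right)}{2} = - \frac{3}{2} + \frac{1}{2} \left(-3\right) = - \frac{3}{2} - \frac{3}{2} = -3$)
$E{\left(M \right)} = 18 + 6 M^{2}$ ($E{\left(M \right)} = 18 + 2 \cdot 3 M M = 18 + 2 \cdot 3 M^{2} = 18 + 6 M^{2}$)
$X = 30$ ($X = 2 \left(-5\right) \left(-3\right) = \left(-10\right) \left(-3\right) = 30$)
$\left(X + E{\left(L \right)}\right)^{2} = \left(30 + \left(18 + 6 \left(-3\right)^{2}\right)\right)^{2} = \left(30 + \left(18 + 6 \cdot 9\right)\right)^{2} = \left(30 + \left(18 + 54\right)\right)^{2} = \left(30 + 72\right)^{2} = 102^{2} = 10404$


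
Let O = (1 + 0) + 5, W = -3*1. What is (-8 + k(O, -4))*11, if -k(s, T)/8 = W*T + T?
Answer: -792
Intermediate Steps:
W = -3
O = 6 (O = 1 + 5 = 6)
k(s, T) = 16*T (k(s, T) = -8*(-3*T + T) = -(-16)*T = 16*T)
(-8 + k(O, -4))*11 = (-8 + 16*(-4))*11 = (-8 - 64)*11 = -72*11 = -792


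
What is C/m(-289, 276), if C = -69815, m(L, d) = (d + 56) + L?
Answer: -69815/43 ≈ -1623.6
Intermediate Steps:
m(L, d) = 56 + L + d (m(L, d) = (56 + d) + L = 56 + L + d)
C/m(-289, 276) = -69815/(56 - 289 + 276) = -69815/43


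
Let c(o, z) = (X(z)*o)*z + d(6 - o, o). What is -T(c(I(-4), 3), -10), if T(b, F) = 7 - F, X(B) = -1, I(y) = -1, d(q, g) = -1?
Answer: -17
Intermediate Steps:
c(o, z) = -1 - o*z (c(o, z) = (-o)*z - 1 = -o*z - 1 = -1 - o*z)
-T(c(I(-4), 3), -10) = -(7 - 1*(-10)) = -(7 + 10) = -1*17 = -17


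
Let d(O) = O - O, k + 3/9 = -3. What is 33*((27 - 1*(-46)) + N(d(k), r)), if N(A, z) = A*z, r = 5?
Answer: 2409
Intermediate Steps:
k = -10/3 (k = -1/3 - 3 = -10/3 ≈ -3.3333)
d(O) = 0
33*((27 - 1*(-46)) + N(d(k), r)) = 33*((27 - 1*(-46)) + 0*5) = 33*((27 + 46) + 0) = 33*(73 + 0) = 33*73 = 2409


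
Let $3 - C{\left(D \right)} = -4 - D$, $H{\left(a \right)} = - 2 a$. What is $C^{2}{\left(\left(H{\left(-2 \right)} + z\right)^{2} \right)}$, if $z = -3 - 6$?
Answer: $1024$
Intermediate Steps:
$z = -9$ ($z = -3 - 6 = -9$)
$C{\left(D \right)} = 7 + D$ ($C{\left(D \right)} = 3 - \left(-4 - D\right) = 3 + \left(4 + D\right) = 7 + D$)
$C^{2}{\left(\left(H{\left(-2 \right)} + z\right)^{2} \right)} = \left(7 + \left(\left(-2\right) \left(-2\right) - 9\right)^{2}\right)^{2} = \left(7 + \left(4 - 9\right)^{2}\right)^{2} = \left(7 + \left(-5\right)^{2}\right)^{2} = \left(7 + 25\right)^{2} = 32^{2} = 1024$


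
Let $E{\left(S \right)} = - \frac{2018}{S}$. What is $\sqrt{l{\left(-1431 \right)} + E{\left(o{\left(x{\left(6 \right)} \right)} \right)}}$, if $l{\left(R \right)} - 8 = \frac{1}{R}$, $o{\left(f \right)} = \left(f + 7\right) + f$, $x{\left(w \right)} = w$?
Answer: $\frac{i \sqrt{8066870565}}{9063} \approx 9.9102 i$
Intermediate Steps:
$o{\left(f \right)} = 7 + 2 f$ ($o{\left(f \right)} = \left(7 + f\right) + f = 7 + 2 f$)
$l{\left(R \right)} = 8 + \frac{1}{R}$
$\sqrt{l{\left(-1431 \right)} + E{\left(o{\left(x{\left(6 \right)} \right)} \right)}} = \sqrt{\left(8 + \frac{1}{-1431}\right) - \frac{2018}{7 + 2 \cdot 6}} = \sqrt{\left(8 - \frac{1}{1431}\right) - \frac{2018}{7 + 12}} = \sqrt{\frac{11447}{1431} - \frac{2018}{19}} = \sqrt{- \frac{2670265}{27189}} = \frac{i \sqrt{8066870565}}{9063}$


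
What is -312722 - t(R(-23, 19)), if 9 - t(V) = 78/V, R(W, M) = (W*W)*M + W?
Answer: -1568033195/5014 ≈ -3.1273e+5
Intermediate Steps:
R(W, M) = W + M*W² (R(W, M) = W²*M + W = M*W² + W = W + M*W²)
t(V) = 9 - 78/V
-312722 - t(R(-23, 19)) = -312722 - (9 - 78*(-1/(23*(1 + 19*(-23))))) = -312722 - (9 - 78*(-1/(23*(1 - 437)))) = -312722 - (9 - 78/((-23*(-436)))) = -312722 - (9 - 78/10028) = -312722 - (9 - 78*1/10028) = -312722 - (9 - 39/5014) = -312722 - 1*45087/5014 = -312722 - 45087/5014 = -1568033195/5014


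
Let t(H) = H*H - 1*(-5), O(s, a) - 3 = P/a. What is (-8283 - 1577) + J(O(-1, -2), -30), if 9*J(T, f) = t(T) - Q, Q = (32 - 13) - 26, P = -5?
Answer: -354791/36 ≈ -9855.3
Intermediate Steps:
O(s, a) = 3 - 5/a
Q = -7 (Q = 19 - 26 = -7)
t(H) = 5 + H² (t(H) = H² + 5 = 5 + H²)
J(T, f) = 4/3 + T²/9 (J(T, f) = ((5 + T²) - 1*(-7))/9 = ((5 + T²) + 7)/9 = (12 + T²)/9 = 4/3 + T²/9)
(-8283 - 1577) + J(O(-1, -2), -30) = (-8283 - 1577) + (4/3 + (3 - 5/(-2))²/9) = -9860 + (4/3 + (3 - 5*(-½))²/9) = -9860 + (4/3 + (3 + 5/2)²/9) = -9860 + (4/3 + (11/2)²/9) = -9860 + (4/3 + (⅑)*(121/4)) = -9860 + (4/3 + 121/36) = -9860 + 169/36 = -354791/36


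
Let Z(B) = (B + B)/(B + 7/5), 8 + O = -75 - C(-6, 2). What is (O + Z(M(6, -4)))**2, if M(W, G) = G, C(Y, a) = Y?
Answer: 923521/169 ≈ 5464.6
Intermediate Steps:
O = -77 (O = -8 + (-75 - 1*(-6)) = -8 + (-75 + 6) = -8 - 69 = -77)
Z(B) = 2*B/(7/5 + B) (Z(B) = (2*B)/(B + 7*(1/5)) = (2*B)/(B + 7/5) = (2*B)/(7/5 + B) = 2*B/(7/5 + B))
(O + Z(M(6, -4)))**2 = (-77 + 10*(-4)/(7 + 5*(-4)))**2 = (-77 + 10*(-4)/(7 - 20))**2 = (-77 + 10*(-4)/(-13))**2 = (-77 + 10*(-4)*(-1/13))**2 = (-77 + 40/13)**2 = (-961/13)**2 = 923521/169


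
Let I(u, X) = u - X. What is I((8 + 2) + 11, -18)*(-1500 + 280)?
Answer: -47580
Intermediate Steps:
I((8 + 2) + 11, -18)*(-1500 + 280) = (((8 + 2) + 11) - 1*(-18))*(-1500 + 280) = ((10 + 11) + 18)*(-1220) = (21 + 18)*(-1220) = 39*(-1220) = -47580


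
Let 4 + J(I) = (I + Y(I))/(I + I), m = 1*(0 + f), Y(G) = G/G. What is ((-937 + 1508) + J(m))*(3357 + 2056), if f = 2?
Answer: 12292923/4 ≈ 3.0732e+6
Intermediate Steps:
Y(G) = 1
m = 2 (m = 1*(0 + 2) = 1*2 = 2)
J(I) = -4 + (1 + I)/(2*I) (J(I) = -4 + (I + 1)/(I + I) = -4 + (1 + I)/((2*I)) = -4 + (1 + I)*(1/(2*I)) = -4 + (1 + I)/(2*I))
((-937 + 1508) + J(m))*(3357 + 2056) = ((-937 + 1508) + (½)*(1 - 7*2)/2)*(3357 + 2056) = (571 + (½)*(½)*(1 - 14))*5413 = (571 + (½)*(½)*(-13))*5413 = (571 - 13/4)*5413 = (2271/4)*5413 = 12292923/4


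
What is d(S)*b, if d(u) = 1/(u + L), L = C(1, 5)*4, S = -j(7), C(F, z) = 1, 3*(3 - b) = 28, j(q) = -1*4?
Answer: -19/24 ≈ -0.79167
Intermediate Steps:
j(q) = -4
b = -19/3 (b = 3 - ⅓*28 = 3 - 28/3 = -19/3 ≈ -6.3333)
S = 4 (S = -1*(-4) = 4)
L = 4 (L = 1*4 = 4)
d(u) = 1/(4 + u) (d(u) = 1/(u + 4) = 1/(4 + u))
d(S)*b = -19/3/(4 + 4) = -19/3/8 = (⅛)*(-19/3) = -19/24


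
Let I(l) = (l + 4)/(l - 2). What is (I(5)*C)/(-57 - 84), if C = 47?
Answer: -1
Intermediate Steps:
I(l) = (4 + l)/(-2 + l)
(I(5)*C)/(-57 - 84) = (((4 + 5)/(-2 + 5))*47)/(-57 - 84) = ((9/3)*47)/(-141) = (((⅓)*9)*47)*(-1/141) = (3*47)*(-1/141) = 141*(-1/141) = -1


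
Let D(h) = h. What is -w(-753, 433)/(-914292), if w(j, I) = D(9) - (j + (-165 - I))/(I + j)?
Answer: 1529/292573440 ≈ 5.2260e-6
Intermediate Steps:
w(j, I) = 9 - (-165 + j - I)/(I + j) (w(j, I) = 9 - (j + (-165 - I))/(I + j) = 9 - (-165 + j - I)/(I + j))
-w(-753, 433)/(-914292) = -(165 + 8*(-753) + 10*433)/(433 - 753)/(-914292) = -(165 - 6024 + 4330)/(-320)*(-1/914292) = -(-1)*(-1529)/320*(-1/914292) = -1*1529/320*(-1/914292) = -1529/320*(-1/914292) = 1529/292573440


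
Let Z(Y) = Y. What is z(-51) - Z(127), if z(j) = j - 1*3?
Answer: -181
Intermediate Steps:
z(j) = -3 + j (z(j) = j - 3 = -3 + j)
z(-51) - Z(127) = (-3 - 51) - 1*127 = -54 - 127 = -181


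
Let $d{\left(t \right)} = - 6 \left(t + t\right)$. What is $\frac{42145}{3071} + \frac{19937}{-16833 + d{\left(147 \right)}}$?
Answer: $\frac{722544038}{57111387} \approx 12.651$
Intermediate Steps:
$d{\left(t \right)} = - 12 t$ ($d{\left(t \right)} = - 6 \cdot 2 t = - 12 t$)
$\frac{42145}{3071} + \frac{19937}{-16833 + d{\left(147 \right)}} = \frac{42145}{3071} + \frac{19937}{-16833 - 1764} = 42145 \cdot \frac{1}{3071} + \frac{19937}{-16833 - 1764} = \frac{42145}{3071} + \frac{19937}{-18597} = \frac{42145}{3071} + 19937 \left(- \frac{1}{18597}\right) = \frac{42145}{3071} - \frac{19937}{18597} = \frac{722544038}{57111387}$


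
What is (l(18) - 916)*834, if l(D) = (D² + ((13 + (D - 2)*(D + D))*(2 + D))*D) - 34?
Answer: 176319276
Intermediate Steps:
l(D) = -34 + D² + D*(2 + D)*(13 + 2*D*(-2 + D)) (l(D) = (D² + ((13 + (-2 + D)*(2*D))*(2 + D))*D) - 34 = (D² + ((13 + 2*D*(-2 + D))*(2 + D))*D) - 34 = (D² + ((2 + D)*(13 + 2*D*(-2 + D)))*D) - 34 = (D² + D*(2 + D)*(13 + 2*D*(-2 + D))) - 34 = -34 + D² + D*(2 + D)*(13 + 2*D*(-2 + D)))
(l(18) - 916)*834 = ((-34 + 2*18⁴ + 6*18² + 26*18) - 916)*834 = ((-34 + 2*104976 + 6*324 + 468) - 916)*834 = ((-34 + 209952 + 1944 + 468) - 916)*834 = (212330 - 916)*834 = 211414*834 = 176319276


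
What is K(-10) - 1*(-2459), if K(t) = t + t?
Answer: 2439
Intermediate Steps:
K(t) = 2*t
K(-10) - 1*(-2459) = 2*(-10) - 1*(-2459) = -20 + 2459 = 2439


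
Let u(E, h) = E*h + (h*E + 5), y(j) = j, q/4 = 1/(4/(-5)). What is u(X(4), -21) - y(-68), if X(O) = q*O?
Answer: 913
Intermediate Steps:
q = -5 (q = 4*(1/(4/(-5))) = 4*(1/(4*(-⅕))) = 4*(1/(-⅘)) = 4*(1*(-5/4)) = 4*(-5/4) = -5)
X(O) = -5*O
u(E, h) = 5 + 2*E*h (u(E, h) = E*h + (E*h + 5) = E*h + (5 + E*h) = 5 + 2*E*h)
u(X(4), -21) - y(-68) = (5 + 2*(-5*4)*(-21)) - 1*(-68) = (5 + 2*(-20)*(-21)) + 68 = (5 + 840) + 68 = 845 + 68 = 913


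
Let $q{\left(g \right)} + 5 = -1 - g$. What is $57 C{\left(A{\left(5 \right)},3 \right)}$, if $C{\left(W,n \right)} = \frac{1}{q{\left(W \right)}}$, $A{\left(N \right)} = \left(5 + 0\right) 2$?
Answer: $- \frac{57}{16} \approx -3.5625$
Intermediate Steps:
$q{\left(g \right)} = -6 - g$ ($q{\left(g \right)} = -5 - \left(1 + g\right) = -6 - g$)
$A{\left(N \right)} = 10$ ($A{\left(N \right)} = 5 \cdot 2 = 10$)
$C{\left(W,n \right)} = \frac{1}{-6 - W}$
$57 C{\left(A{\left(5 \right)},3 \right)} = 57 \left(- \frac{1}{6 + 10}\right) = 57 \left(- \frac{1}{16}\right) = - \frac{57}{16}$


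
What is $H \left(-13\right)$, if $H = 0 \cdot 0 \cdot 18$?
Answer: $0$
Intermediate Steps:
$H = 0$ ($H = 0 \cdot 18 = 0$)
$H \left(-13\right) = 0 \left(-13\right) = 0$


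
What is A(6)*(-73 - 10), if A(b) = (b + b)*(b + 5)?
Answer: -10956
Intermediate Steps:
A(b) = 2*b*(5 + b) (A(b) = (2*b)*(5 + b) = 2*b*(5 + b))
A(6)*(-73 - 10) = (2*6*(5 + 6))*(-73 - 10) = (2*6*11)*(-83) = 132*(-83) = -10956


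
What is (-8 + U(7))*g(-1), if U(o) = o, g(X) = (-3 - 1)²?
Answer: -16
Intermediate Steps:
g(X) = 16 (g(X) = (-4)² = 16)
(-8 + U(7))*g(-1) = (-8 + 7)*16 = -1*16 = -16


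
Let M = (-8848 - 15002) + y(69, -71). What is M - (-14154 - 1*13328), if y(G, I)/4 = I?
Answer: 3348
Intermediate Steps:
y(G, I) = 4*I
M = -24134 (M = (-8848 - 15002) + 4*(-71) = -23850 - 284 = -24134)
M - (-14154 - 1*13328) = -24134 - (-14154 - 1*13328) = -24134 - (-14154 - 13328) = -24134 - 1*(-27482) = -24134 + 27482 = 3348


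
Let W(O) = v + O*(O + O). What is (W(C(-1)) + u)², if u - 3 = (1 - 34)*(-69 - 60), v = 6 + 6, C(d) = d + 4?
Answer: 18404100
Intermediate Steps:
C(d) = 4 + d
v = 12
W(O) = 12 + 2*O² (W(O) = 12 + O*(O + O) = 12 + O*(2*O) = 12 + 2*O²)
u = 4260 (u = 3 + (1 - 34)*(-69 - 60) = 3 - 33*(-129) = 3 + 4257 = 4260)
(W(C(-1)) + u)² = ((12 + 2*(4 - 1)²) + 4260)² = ((12 + 2*3²) + 4260)² = ((12 + 2*9) + 4260)² = ((12 + 18) + 4260)² = (30 + 4260)² = 4290² = 18404100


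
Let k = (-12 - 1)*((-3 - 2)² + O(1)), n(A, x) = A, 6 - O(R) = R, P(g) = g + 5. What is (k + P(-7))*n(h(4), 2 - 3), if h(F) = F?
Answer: -1568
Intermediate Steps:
P(g) = 5 + g
O(R) = 6 - R
k = -390 (k = (-12 - 1)*((-3 - 2)² + (6 - 1*1)) = -13*((-5)² + (6 - 1)) = -13*(25 + 5) = -13*30 = -390)
(k + P(-7))*n(h(4), 2 - 3) = (-390 + (5 - 7))*4 = (-390 - 2)*4 = -392*4 = -1568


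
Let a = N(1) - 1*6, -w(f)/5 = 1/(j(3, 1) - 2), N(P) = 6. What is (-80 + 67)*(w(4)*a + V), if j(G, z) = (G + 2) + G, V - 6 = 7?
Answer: -169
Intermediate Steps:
V = 13 (V = 6 + 7 = 13)
j(G, z) = 2 + 2*G (j(G, z) = (2 + G) + G = 2 + 2*G)
w(f) = -⅚ (w(f) = -5/((2 + 2*3) - 2) = -5/((2 + 6) - 2) = -5/(8 - 2) = -5/6 = -5*⅙ = -⅚)
a = 0 (a = 6 - 1*6 = 6 - 6 = 0)
(-80 + 67)*(w(4)*a + V) = (-80 + 67)*(-⅚*0 + 13) = -13*(0 + 13) = -13*13 = -169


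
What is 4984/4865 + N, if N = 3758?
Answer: 2612522/695 ≈ 3759.0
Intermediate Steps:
4984/4865 + N = 4984/4865 + 3758 = 4984*(1/4865) + 3758 = 712/695 + 3758 = 2612522/695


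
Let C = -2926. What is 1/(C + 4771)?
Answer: 1/1845 ≈ 0.00054201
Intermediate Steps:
1/(C + 4771) = 1/(-2926 + 4771) = 1/1845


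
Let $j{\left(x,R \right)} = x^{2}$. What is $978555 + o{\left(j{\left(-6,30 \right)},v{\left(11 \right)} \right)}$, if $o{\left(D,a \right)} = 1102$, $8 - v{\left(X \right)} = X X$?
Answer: $979657$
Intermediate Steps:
$v{\left(X \right)} = 8 - X^{2}$ ($v{\left(X \right)} = 8 - X X = 8 - X^{2}$)
$978555 + o{\left(j{\left(-6,30 \right)},v{\left(11 \right)} \right)} = 978555 + 1102 = 979657$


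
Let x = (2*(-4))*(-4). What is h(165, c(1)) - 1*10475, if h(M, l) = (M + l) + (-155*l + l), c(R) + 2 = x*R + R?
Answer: -15053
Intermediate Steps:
x = 32 (x = -8*(-4) = 32)
c(R) = -2 + 33*R (c(R) = -2 + (32*R + R) = -2 + 33*R)
h(M, l) = M - 153*l (h(M, l) = (M + l) - 154*l = M - 153*l)
h(165, c(1)) - 1*10475 = (165 - 153*(-2 + 33*1)) - 1*10475 = (165 - 153*(-2 + 33)) - 10475 = (165 - 153*31) - 10475 = (165 - 4743) - 10475 = -4578 - 10475 = -15053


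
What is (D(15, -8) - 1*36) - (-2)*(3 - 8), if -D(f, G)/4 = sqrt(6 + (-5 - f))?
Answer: -46 - 4*I*sqrt(14) ≈ -46.0 - 14.967*I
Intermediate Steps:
D(f, G) = -4*sqrt(1 - f) (D(f, G) = -4*sqrt(6 + (-5 - f)) = -4*sqrt(1 - f))
(D(15, -8) - 1*36) - (-2)*(3 - 8) = (-4*sqrt(1 - 1*15) - 1*36) - (-2)*(3 - 8) = (-4*sqrt(1 - 15) - 36) - (-2)*(-5) = (-4*I*sqrt(14) - 36) - 1*10 = (-4*I*sqrt(14) - 36) - 10 = (-36 - 4*I*sqrt(14)) - 10 = -46 - 4*I*sqrt(14)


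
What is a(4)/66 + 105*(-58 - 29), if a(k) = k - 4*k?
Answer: -100487/11 ≈ -9135.2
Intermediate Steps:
a(k) = -3*k
a(4)/66 + 105*(-58 - 29) = -3*4/66 + 105*(-58 - 29) = -12*1/66 + 105*(-87) = -2/11 - 9135 = -100487/11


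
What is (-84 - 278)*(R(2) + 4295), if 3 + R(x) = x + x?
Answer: -1555152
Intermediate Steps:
R(x) = -3 + 2*x (R(x) = -3 + (x + x) = -3 + 2*x)
(-84 - 278)*(R(2) + 4295) = (-84 - 278)*((-3 + 2*2) + 4295) = -362*((-3 + 4) + 4295) = -362*(1 + 4295) = -362*4296 = -1555152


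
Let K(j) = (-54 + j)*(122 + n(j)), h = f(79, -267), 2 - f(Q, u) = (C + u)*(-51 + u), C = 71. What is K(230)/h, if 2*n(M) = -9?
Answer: -940/2833 ≈ -0.33180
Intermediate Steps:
f(Q, u) = 2 - (-51 + u)*(71 + u) (f(Q, u) = 2 - (71 + u)*(-51 + u) = 2 - (-51 + u)*(71 + u))
h = -62326 (h = 3623 - 1*(-267)² - 20*(-267) = 3623 - 1*71289 + 5340 = 3623 - 71289 + 5340 = -62326)
n(M) = -9/2 (n(M) = (½)*(-9) = -9/2)
K(j) = -6345 + 235*j/2 (K(j) = (-54 + j)*(122 - 9/2) = (-54 + j)*(235/2) = -6345 + 235*j/2)
K(230)/h = (-6345 + (235/2)*230)/(-62326) = (-6345 + 27025)*(-1/62326) = 20680*(-1/62326) = -940/2833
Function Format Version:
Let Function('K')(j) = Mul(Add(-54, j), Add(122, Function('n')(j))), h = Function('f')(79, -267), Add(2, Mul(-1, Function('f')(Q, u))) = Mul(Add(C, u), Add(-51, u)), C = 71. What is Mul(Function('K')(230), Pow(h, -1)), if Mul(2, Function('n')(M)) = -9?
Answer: Rational(-940, 2833) ≈ -0.33180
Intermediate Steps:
Function('f')(Q, u) = Add(2, Mul(-1, Add(-51, u), Add(71, u))) (Function('f')(Q, u) = Add(2, Mul(-1, Mul(Add(71, u), Add(-51, u)))) = Add(2, Mul(-1, Mul(Add(-51, u), Add(71, u)))) = Add(2, Mul(-1, Add(-51, u), Add(71, u))))
h = -62326 (h = Add(3623, Mul(-1, Pow(-267, 2)), Mul(-20, -267)) = Add(3623, Mul(-1, 71289), 5340) = Add(3623, -71289, 5340) = -62326)
Function('n')(M) = Rational(-9, 2) (Function('n')(M) = Mul(Rational(1, 2), -9) = Rational(-9, 2))
Function('K')(j) = Add(-6345, Mul(Rational(235, 2), j)) (Function('K')(j) = Mul(Add(-54, j), Add(122, Rational(-9, 2))) = Mul(Add(-54, j), Rational(235, 2)) = Add(-6345, Mul(Rational(235, 2), j)))
Mul(Function('K')(230), Pow(h, -1)) = Mul(Add(-6345, Mul(Rational(235, 2), 230)), Pow(-62326, -1)) = Mul(Add(-6345, 27025), Rational(-1, 62326)) = Mul(20680, Rational(-1, 62326)) = Rational(-940, 2833)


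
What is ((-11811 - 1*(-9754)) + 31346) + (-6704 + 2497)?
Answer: 25082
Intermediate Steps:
((-11811 - 1*(-9754)) + 31346) + (-6704 + 2497) = ((-11811 + 9754) + 31346) - 4207 = (-2057 + 31346) - 4207 = 29289 - 4207 = 25082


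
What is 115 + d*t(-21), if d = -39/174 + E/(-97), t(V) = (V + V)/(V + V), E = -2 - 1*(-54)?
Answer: 642713/5626 ≈ 114.24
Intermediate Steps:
E = 52 (E = -2 + 54 = 52)
t(V) = 1 (t(V) = (2*V)/((2*V)) = (2*V)*(1/(2*V)) = 1)
d = -4277/5626 (d = -39/174 + 52/(-97) = -39*1/174 + 52*(-1/97) = -13/58 - 52/97 = -4277/5626 ≈ -0.76022)
115 + d*t(-21) = 115 - 4277/5626*1 = 115 - 4277/5626 = 642713/5626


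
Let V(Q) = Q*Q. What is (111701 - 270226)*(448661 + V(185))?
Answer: -76549503150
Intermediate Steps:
V(Q) = Q²
(111701 - 270226)*(448661 + V(185)) = (111701 - 270226)*(448661 + 185²) = -158525*(448661 + 34225) = -158525*482886 = -76549503150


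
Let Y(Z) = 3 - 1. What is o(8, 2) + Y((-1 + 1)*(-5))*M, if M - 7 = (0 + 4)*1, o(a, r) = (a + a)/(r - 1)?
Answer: 38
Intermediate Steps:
o(a, r) = 2*a/(-1 + r) (o(a, r) = (2*a)/(-1 + r) = 2*a/(-1 + r))
Y(Z) = 2
M = 11 (M = 7 + (0 + 4)*1 = 7 + 4*1 = 7 + 4 = 11)
o(8, 2) + Y((-1 + 1)*(-5))*M = 2*8/(-1 + 2) + 2*11 = 2*8/1 + 22 = 2*8*1 + 22 = 16 + 22 = 38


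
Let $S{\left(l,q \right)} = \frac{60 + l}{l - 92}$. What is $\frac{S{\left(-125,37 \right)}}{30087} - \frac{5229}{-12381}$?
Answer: $\frac{11380104352}{26944683633} \approx 0.42235$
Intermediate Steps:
$S{\left(l,q \right)} = \frac{60 + l}{-92 + l}$
$\frac{S{\left(-125,37 \right)}}{30087} - \frac{5229}{-12381} = \frac{\frac{1}{-92 - 125} \left(60 - 125\right)}{30087} - \frac{5229}{-12381} = \frac{1}{-217} \left(-65\right) \frac{1}{30087} - - \frac{1743}{4127} = \left(- \frac{1}{217}\right) \left(-65\right) \frac{1}{30087} + \frac{1743}{4127} = \frac{65}{217} \cdot \frac{1}{30087} + \frac{1743}{4127} = \frac{65}{6528879} + \frac{1743}{4127} = \frac{11380104352}{26944683633}$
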